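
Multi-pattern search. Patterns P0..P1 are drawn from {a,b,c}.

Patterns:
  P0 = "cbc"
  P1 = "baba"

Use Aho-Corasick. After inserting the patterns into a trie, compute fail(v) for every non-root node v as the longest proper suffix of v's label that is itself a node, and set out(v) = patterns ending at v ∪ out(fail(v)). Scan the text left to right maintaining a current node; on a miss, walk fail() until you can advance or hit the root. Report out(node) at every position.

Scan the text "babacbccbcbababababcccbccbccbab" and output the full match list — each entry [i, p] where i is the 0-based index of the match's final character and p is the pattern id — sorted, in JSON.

Build:
Trie nodes:
  0='ε' goto b→4 c→1
  1='c' goto b→2
  2='cb' goto c→3
  3='cbc' goto ·  ←P0
  4='b' goto a→5
  5='ba' goto b→6
  6='bab' goto a→7
  7='baba' goto ·  ←P1

Failure links (BFS by depth):
  fail(1) 'c': from fail(0)=0 chase 'c': 0 ⇒ 0;  out=∅∪out(0)=∅
  fail(4) 'b': from fail(0)=0 chase 'b': 0 ⇒ 0;  out=∅∪out(0)=∅
  fail(2) 'cb': from fail(1)=0 chase 'b': 0 ⇒ 4;  out=∅∪out(4)=∅
  fail(5) 'ba': from fail(4)=0 chase 'a': 0 ⇒ 0;  out=∅∪out(0)=∅
  fail(3) 'cbc': from fail(2)=4 chase 'c': 4→0 ⇒ 1;  out={0}∪out(1)={0}
  fail(6) 'bab': from fail(5)=0 chase 'b': 0 ⇒ 4;  out=∅∪out(4)=∅
  fail(7) 'baba': from fail(6)=4 chase 'a': 4 ⇒ 5;  out={1}∪out(5)={1}

Run:
[0] read 'b'  n0⇒n4
[1] read 'a'  n4⇒n5
[2] read 'b'  n5⇒n6
[3] read 'a'  n6⇒n7  emit P1@[0:3]
[4] read 'c'  n7⇒n1 ·f
[5] read 'b'  n1⇒n2
[6] read 'c'  n2⇒n3  emit P0@[4:6]
[7] read 'c'  n3⇒n1 ·f
[8] read 'b'  n1⇒n2
[9] read 'c'  n2⇒n3  emit P0@[7:9]
[10] read 'b'  n3⇒n2 ·f
[11] read 'a'  n2⇒n5 ·f
[12] read 'b'  n5⇒n6
[13] read 'a'  n6⇒n7  emit P1@[10:13]
[14] read 'b'  n7⇒n6 ·f
[15] read 'a'  n6⇒n7  emit P1@[12:15]
[16] read 'b'  n7⇒n6 ·f
[17] read 'a'  n6⇒n7  emit P1@[14:17]
[18] read 'b'  n7⇒n6 ·f
[19] read 'c'  n6⇒n1 ·f
[20] read 'c'  n1⇒n1 ·f
[21] read 'c'  n1⇒n1 ·f
[22] read 'b'  n1⇒n2
[23] read 'c'  n2⇒n3  emit P0@[21:23]
[24] read 'c'  n3⇒n1 ·f
[25] read 'b'  n1⇒n2
[26] read 'c'  n2⇒n3  emit P0@[24:26]
[27] read 'c'  n3⇒n1 ·f
[28] read 'b'  n1⇒n2
[29] read 'a'  n2⇒n5 ·f
[30] read 'b'  n5⇒n6

All matches (sorted): [[3,1],[6,0],[9,0],[13,1],[15,1],[17,1],[23,0],[26,0]]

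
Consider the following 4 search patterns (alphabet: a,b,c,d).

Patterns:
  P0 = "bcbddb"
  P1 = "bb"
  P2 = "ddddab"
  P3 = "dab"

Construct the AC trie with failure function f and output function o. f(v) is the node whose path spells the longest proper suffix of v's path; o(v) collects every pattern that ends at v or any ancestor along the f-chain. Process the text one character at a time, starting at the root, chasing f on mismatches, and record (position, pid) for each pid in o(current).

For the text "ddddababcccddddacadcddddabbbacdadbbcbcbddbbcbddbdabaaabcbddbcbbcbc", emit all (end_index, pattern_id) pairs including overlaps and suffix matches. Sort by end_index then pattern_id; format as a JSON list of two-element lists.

Build:
Trie (insert patterns):
  0='ε' goto b→1 d→8
  1='b' goto b→7 c→2
  2='bc' goto b→3
  3='bcb' goto d→4
  4='bcbd' goto d→5
  5='bcbdd' goto b→6
  6='bcbddb' goto ·  ←P0
  7='bb' goto ·  ←P1
  8='d' goto a→14 d→9
  9='dd' goto d→10
  10='ddd' goto d→11
  11='dddd' goto a→12
  12='dddda' goto b→13
  13='ddddab' goto ·  ←P2
  14='da' goto b→15
  15='dab' goto ·  ←P3

BFS fail/out derivation:
  n1('b'): parent n0 fail=0; on 'b' 0 → fail=0;  out ∅∪∅=∅
  n8('d'): parent n0 fail=0; on 'd' 0 → fail=0;  out ∅∪∅=∅
  n2('bc'): parent n1 fail=0; on 'c' 0 → fail=0;  out ∅∪∅=∅
  n7('bb'): parent n1 fail=0; on 'b' 0 → fail=1;  out {1}∪∅={1}
  n9('dd'): parent n8 fail=0; on 'd' 0 → fail=8;  out ∅∪∅=∅
  n14('da'): parent n8 fail=0; on 'a' 0 → fail=0;  out ∅∪∅=∅
  n3('bcb'): parent n2 fail=0; on 'b' 0 → fail=1;  out ∅∪∅=∅
  n10('ddd'): parent n9 fail=8; on 'd' 8 → fail=9;  out ∅∪∅=∅
  n15('dab'): parent n14 fail=0; on 'b' 0 → fail=1;  out {3}∪∅={3}
  n4('bcbd'): parent n3 fail=1; on 'd' 1→0 → fail=8;  out ∅∪∅=∅
  n11('dddd'): parent n10 fail=9; on 'd' 9 → fail=10;  out ∅∪∅=∅
  n5('bcbdd'): parent n4 fail=8; on 'd' 8 → fail=9;  out ∅∪∅=∅
  n12('dddda'): parent n11 fail=10; on 'a' 10→9→8 → fail=14;  out ∅∪∅=∅
  n6('bcbddb'): parent n5 fail=9; on 'b' 9→8→0 → fail=1;  out {0}∪∅={0}
  n13('ddddab'): parent n12 fail=14; on 'b' 14 → fail=15;  out {2}∪{3}={2,3}

Text stream:
[0] read 'd'  n0⇒n8
[1] read 'd'  n8⇒n9
[2] read 'd'  n9⇒n10
[3] read 'd'  n10⇒n11
[4] read 'a'  n11⇒n12
[5] read 'b'  n12⇒n13  → match P2@[0:5],P3@[3:5]
[6] read 'a'  n13⇒n0 ·f
[7] read 'b'  n0⇒n1
[8] read 'c'  n1⇒n2
[9] read 'c'  n2⇒n0 ·f
[10] read 'c'  n0⇒n0
[11] read 'd'  n0⇒n8
[12] read 'd'  n8⇒n9
[13] read 'd'  n9⇒n10
[14] read 'd'  n10⇒n11
[15] read 'a'  n11⇒n12
[16] read 'c'  n12⇒n0 ·f
[17] read 'a'  n0⇒n0
[18] read 'd'  n0⇒n8
[19] read 'c'  n8⇒n0 ·f
[20] read 'd'  n0⇒n8
[21] read 'd'  n8⇒n9
[22] read 'd'  n9⇒n10
[23] read 'd'  n10⇒n11
[24] read 'a'  n11⇒n12
[25] read 'b'  n12⇒n13  → match P2@[20:25],P3@[23:25]
[26] read 'b'  n13⇒n7 ·f  → match P1@[25:26]
[27] read 'b'  n7⇒n7 ·f  → match P1@[26:27]
[28] read 'a'  n7⇒n0 ·f
[29] read 'c'  n0⇒n0
[30] read 'd'  n0⇒n8
[31] read 'a'  n8⇒n14
[32] read 'd'  n14⇒n8 ·f
[33] read 'b'  n8⇒n1 ·f
[34] read 'b'  n1⇒n7  → match P1@[33:34]
[35] read 'c'  n7⇒n2 ·f
[36] read 'b'  n2⇒n3
[37] read 'c'  n3⇒n2 ·f
[38] read 'b'  n2⇒n3
[39] read 'd'  n3⇒n4
[40] read 'd'  n4⇒n5
[41] read 'b'  n5⇒n6  → match P0@[36:41]
[42] read 'b'  n6⇒n7 ·f  → match P1@[41:42]
[43] read 'c'  n7⇒n2 ·f
[44] read 'b'  n2⇒n3
[45] read 'd'  n3⇒n4
[46] read 'd'  n4⇒n5
[47] read 'b'  n5⇒n6  → match P0@[42:47]
[48] read 'd'  n6⇒n8 ·f
[49] read 'a'  n8⇒n14
[50] read 'b'  n14⇒n15  → match P3@[48:50]
[51] read 'a'  n15⇒n0 ·f
[52] read 'a'  n0⇒n0
[53] read 'a'  n0⇒n0
[54] read 'b'  n0⇒n1
[55] read 'c'  n1⇒n2
[56] read 'b'  n2⇒n3
[57] read 'd'  n3⇒n4
[58] read 'd'  n4⇒n5
[59] read 'b'  n5⇒n6  → match P0@[54:59]
[60] read 'c'  n6⇒n2 ·f
[61] read 'b'  n2⇒n3
[62] read 'b'  n3⇒n7 ·f  → match P1@[61:62]
[63] read 'c'  n7⇒n2 ·f
[64] read 'b'  n2⇒n3
[65] read 'c'  n3⇒n2 ·f

Matches: [[5,2],[5,3],[25,2],[25,3],[26,1],[27,1],[34,1],[41,0],[42,1],[47,0],[50,3],[59,0],[62,1]]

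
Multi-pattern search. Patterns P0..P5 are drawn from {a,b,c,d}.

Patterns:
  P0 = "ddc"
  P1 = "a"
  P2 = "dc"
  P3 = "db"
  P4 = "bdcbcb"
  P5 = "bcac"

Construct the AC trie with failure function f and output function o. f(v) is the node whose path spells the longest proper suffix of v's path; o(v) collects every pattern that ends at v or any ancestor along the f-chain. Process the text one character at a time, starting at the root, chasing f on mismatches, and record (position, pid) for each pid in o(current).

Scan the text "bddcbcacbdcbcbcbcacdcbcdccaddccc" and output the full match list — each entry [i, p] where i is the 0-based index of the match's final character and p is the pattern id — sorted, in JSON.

Construct AC machine:
Trie nodes:
  0='ε' goto a→4 b→7 d→1
  1='d' goto b→6 c→5 d→2
  2='dd' goto c→3
  3='ddc' goto ·  [P0 ends]
  4='a' goto ·  [P1 ends]
  5='dc' goto ·  [P2 ends]
  6='db' goto ·  [P3 ends]
  7='b' goto c→13 d→8
  8='bd' goto c→9
  9='bdc' goto b→10
  10='bdcb' goto c→11
  11='bdcbc' goto b→12
  12='bdcbcb' goto ·  [P4 ends]
  13='bc' goto a→14
  14='bca' goto c→15
  15='bcac' goto ·  [P5 ends]

BFS fail/out derivation:
  fail(1) 'd': from fail(0)=0 chase 'd': 0 ⇒ 0;  out=∅∪out(0)=∅
  fail(4) 'a': from fail(0)=0 chase 'a': 0 ⇒ 0;  out={1}∪out(0)={1}
  fail(7) 'b': from fail(0)=0 chase 'b': 0 ⇒ 0;  out=∅∪out(0)=∅
  fail(2) 'dd': from fail(1)=0 chase 'd': 0 ⇒ 1;  out=∅∪out(1)=∅
  fail(5) 'dc': from fail(1)=0 chase 'c': 0 ⇒ 0;  out={2}∪out(0)={2}
  fail(6) 'db': from fail(1)=0 chase 'b': 0 ⇒ 7;  out={3}∪out(7)={3}
  fail(8) 'bd': from fail(7)=0 chase 'd': 0 ⇒ 1;  out=∅∪out(1)=∅
  fail(13) 'bc': from fail(7)=0 chase 'c': 0 ⇒ 0;  out=∅∪out(0)=∅
  fail(3) 'ddc': from fail(2)=1 chase 'c': 1 ⇒ 5;  out={0}∪out(5)={0,2}
  fail(9) 'bdc': from fail(8)=1 chase 'c': 1 ⇒ 5;  out=∅∪out(5)={2}
  fail(14) 'bca': from fail(13)=0 chase 'a': 0 ⇒ 4;  out=∅∪out(4)={1}
  fail(10) 'bdcb': from fail(9)=5 chase 'b': 5→0 ⇒ 7;  out=∅∪out(7)=∅
  fail(15) 'bcac': from fail(14)=4 chase 'c': 4→0 ⇒ 0;  out={5}∪out(0)={5}
  fail(11) 'bdcbc': from fail(10)=7 chase 'c': 7 ⇒ 13;  out=∅∪out(13)=∅
  fail(12) 'bdcbcb': from fail(11)=13 chase 'b': 13→0 ⇒ 7;  out={4}∪out(7)={4}

Scan:
pos 0 'b': at 7
pos 1 'd': at 8
pos 2 'd': at 2 (via fail)
pos 3 'c': at 3  → match P0@[1:3],P2@[2:3]
pos 4 'b': at 7 (via fail)
pos 5 'c': at 13
pos 6 'a': at 14  → match P1@[6:6]
pos 7 'c': at 15  → match P5@[4:7]
pos 8 'b': at 7 (via fail)
pos 9 'd': at 8
pos 10 'c': at 9  → match P2@[9:10]
pos 11 'b': at 10
pos 12 'c': at 11
pos 13 'b': at 12  → match P4@[8:13]
pos 14 'c': at 13 (via fail)
pos 15 'b': at 7 (via fail)
pos 16 'c': at 13
pos 17 'a': at 14  → match P1@[17:17]
pos 18 'c': at 15  → match P5@[15:18]
pos 19 'd': at 1 (via fail)
pos 20 'c': at 5  → match P2@[19:20]
pos 21 'b': at 7 (via fail)
pos 22 'c': at 13
pos 23 'd': at 1 (via fail)
pos 24 'c': at 5  → match P2@[23:24]
pos 25 'c': at 0 (via fail)
pos 26 'a': at 4  → match P1@[26:26]
pos 27 'd': at 1 (via fail)
pos 28 'd': at 2
pos 29 'c': at 3  → match P0@[27:29],P2@[28:29]
pos 30 'c': at 0 (via fail)
pos 31 'c': at 0

Result: [[3,0],[3,2],[6,1],[7,5],[10,2],[13,4],[17,1],[18,5],[20,2],[24,2],[26,1],[29,0],[29,2]]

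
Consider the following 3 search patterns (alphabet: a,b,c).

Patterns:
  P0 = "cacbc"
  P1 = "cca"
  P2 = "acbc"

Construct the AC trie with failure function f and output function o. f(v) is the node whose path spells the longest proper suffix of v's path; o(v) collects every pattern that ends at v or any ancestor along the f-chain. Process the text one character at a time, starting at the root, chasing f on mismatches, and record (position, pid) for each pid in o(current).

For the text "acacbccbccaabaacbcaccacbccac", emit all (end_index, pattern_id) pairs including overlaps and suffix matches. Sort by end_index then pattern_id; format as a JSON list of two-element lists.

Build automaton:
Trie (insert patterns):
  0='ε' goto a→8 c→1
  1='c' goto a→2 c→6
  2='ca' goto c→3
  3='cac' goto b→4
  4='cacb' goto c→5
  5='cacbc' goto ·  [P0 ends]
  6='cc' goto a→7
  7='cca' goto ·  [P1 ends]
  8='a' goto c→9
  9='ac' goto b→10
  10='acb' goto c→11
  11='acbc' goto ·  [P2 ends]

BFS fail/out derivation:
  n1('c'): parent n0 fail=0; on 'c' 0 → fail=0;  out ∅∪∅=∅
  n8('a'): parent n0 fail=0; on 'a' 0 → fail=0;  out ∅∪∅=∅
  n2('ca'): parent n1 fail=0; on 'a' 0 → fail=8;  out ∅∪∅=∅
  n6('cc'): parent n1 fail=0; on 'c' 0 → fail=1;  out ∅∪∅=∅
  n9('ac'): parent n8 fail=0; on 'c' 0 → fail=1;  out ∅∪∅=∅
  n3('cac'): parent n2 fail=8; on 'c' 8 → fail=9;  out ∅∪∅=∅
  n7('cca'): parent n6 fail=1; on 'a' 1 → fail=2;  out {1}∪∅={1}
  n10('acb'): parent n9 fail=1; on 'b' 1→0 → fail=0;  out ∅∪∅=∅
  n4('cacb'): parent n3 fail=9; on 'b' 9 → fail=10;  out ∅∪∅=∅
  n11('acbc'): parent n10 fail=0; on 'c' 0 → fail=1;  out {2}∪∅={2}
  n5('cacbc'): parent n4 fail=10; on 'c' 10 → fail=11;  out {0}∪{2}={0,2}

Scan:
[0] read 'a'  n0⇒n8
[1] read 'c'  n8⇒n9
[2] read 'a'  n9⇒n2 (via fail)
[3] read 'c'  n2⇒n3
[4] read 'b'  n3⇒n4
[5] read 'c'  n4⇒n5  ** P0@[1:5],P2@[2:5]
[6] read 'c'  n5⇒n6 (via fail)
[7] read 'b'  n6⇒n0 (via fail)
[8] read 'c'  n0⇒n1
[9] read 'c'  n1⇒n6
[10] read 'a'  n6⇒n7  ** P1@[8:10]
[11] read 'a'  n7⇒n8 (via fail)
[12] read 'b'  n8⇒n0 (via fail)
[13] read 'a'  n0⇒n8
[14] read 'a'  n8⇒n8 (via fail)
[15] read 'c'  n8⇒n9
[16] read 'b'  n9⇒n10
[17] read 'c'  n10⇒n11  ** P2@[14:17]
[18] read 'a'  n11⇒n2 (via fail)
[19] read 'c'  n2⇒n3
[20] read 'c'  n3⇒n6 (via fail)
[21] read 'a'  n6⇒n7  ** P1@[19:21]
[22] read 'c'  n7⇒n3 (via fail)
[23] read 'b'  n3⇒n4
[24] read 'c'  n4⇒n5  ** P0@[20:24],P2@[21:24]
[25] read 'c'  n5⇒n6 (via fail)
[26] read 'a'  n6⇒n7  ** P1@[24:26]
[27] read 'c'  n7⇒n3 (via fail)

All matches (sorted): [[5,0],[5,2],[10,1],[17,2],[21,1],[24,0],[24,2],[26,1]]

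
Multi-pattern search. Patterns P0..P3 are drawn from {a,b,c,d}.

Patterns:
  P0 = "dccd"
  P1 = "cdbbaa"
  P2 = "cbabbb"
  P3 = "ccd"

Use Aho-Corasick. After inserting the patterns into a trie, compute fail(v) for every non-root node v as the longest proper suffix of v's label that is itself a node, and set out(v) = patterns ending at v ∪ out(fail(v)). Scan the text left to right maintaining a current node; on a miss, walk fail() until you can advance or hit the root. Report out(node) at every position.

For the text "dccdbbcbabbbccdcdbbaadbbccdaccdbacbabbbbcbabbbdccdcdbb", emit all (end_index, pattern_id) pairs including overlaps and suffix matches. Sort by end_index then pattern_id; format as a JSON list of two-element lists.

Build automaton:
Trie nodes:
  n0 'ε': c→5 d→1
  n1 'd': c→2
  n2 'dc': c→3
  n3 'dcc': d→4
  n4 'dccd': ·  [P0 ends]
  n5 'c': b→11 c→16 d→6
  n6 'cd': b→7
  n7 'cdb': b→8
  n8 'cdbb': a→9
  n9 'cdbba': a→10
  n10 'cdbbaa': ·  [P1 ends]
  n11 'cb': a→12
  n12 'cba': b→13
  n13 'cbab': b→14
  n14 'cbabb': b→15
  n15 'cbabbb': ·  [P2 ends]
  n16 'cc': d→17
  n17 'ccd': ·  [P3 ends]

Failure links (BFS by depth):
  n1('d'): parent n0 fail=0; on 'd' 0 → fail=0;  out ∅∪∅=∅
  n5('c'): parent n0 fail=0; on 'c' 0 → fail=0;  out ∅∪∅=∅
  n2('dc'): parent n1 fail=0; on 'c' 0 → fail=5;  out ∅∪∅=∅
  n6('cd'): parent n5 fail=0; on 'd' 0 → fail=1;  out ∅∪∅=∅
  n11('cb'): parent n5 fail=0; on 'b' 0 → fail=0;  out ∅∪∅=∅
  n16('cc'): parent n5 fail=0; on 'c' 0 → fail=5;  out ∅∪∅=∅
  n3('dcc'): parent n2 fail=5; on 'c' 5 → fail=16;  out ∅∪∅=∅
  n7('cdb'): parent n6 fail=1; on 'b' 1→0 → fail=0;  out ∅∪∅=∅
  n12('cba'): parent n11 fail=0; on 'a' 0 → fail=0;  out ∅∪∅=∅
  n17('ccd'): parent n16 fail=5; on 'd' 5 → fail=6;  out {3}∪∅={3}
  n4('dccd'): parent n3 fail=16; on 'd' 16 → fail=17;  out {0}∪{3}={0,3}
  n8('cdbb'): parent n7 fail=0; on 'b' 0 → fail=0;  out ∅∪∅=∅
  n13('cbab'): parent n12 fail=0; on 'b' 0 → fail=0;  out ∅∪∅=∅
  n9('cdbba'): parent n8 fail=0; on 'a' 0 → fail=0;  out ∅∪∅=∅
  n14('cbabb'): parent n13 fail=0; on 'b' 0 → fail=0;  out ∅∪∅=∅
  n10('cdbbaa'): parent n9 fail=0; on 'a' 0 → fail=0;  out {1}∪∅={1}
  n15('cbabbb'): parent n14 fail=0; on 'b' 0 → fail=0;  out {2}∪∅={2}

Text stream:
[0] read 'd'  n0⇒n1
[1] read 'c'  n1⇒n2
[2] read 'c'  n2⇒n3
[3] read 'd'  n3⇒n4  → match P0@[0:3],P3@[1:3]
[4] read 'b'  n4⇒n7 (fail-walked)
[5] read 'b'  n7⇒n8
[6] read 'c'  n8⇒n5 (fail-walked)
[7] read 'b'  n5⇒n11
[8] read 'a'  n11⇒n12
[9] read 'b'  n12⇒n13
[10] read 'b'  n13⇒n14
[11] read 'b'  n14⇒n15  → match P2@[6:11]
[12] read 'c'  n15⇒n5 (fail-walked)
[13] read 'c'  n5⇒n16
[14] read 'd'  n16⇒n17  → match P3@[12:14]
[15] read 'c'  n17⇒n2 (fail-walked)
[16] read 'd'  n2⇒n6 (fail-walked)
[17] read 'b'  n6⇒n7
[18] read 'b'  n7⇒n8
[19] read 'a'  n8⇒n9
[20] read 'a'  n9⇒n10  → match P1@[15:20]
[21] read 'd'  n10⇒n1 (fail-walked)
[22] read 'b'  n1⇒n0 (fail-walked)
[23] read 'b'  n0⇒n0
[24] read 'c'  n0⇒n5
[25] read 'c'  n5⇒n16
[26] read 'd'  n16⇒n17  → match P3@[24:26]
[27] read 'a'  n17⇒n0 (fail-walked)
[28] read 'c'  n0⇒n5
[29] read 'c'  n5⇒n16
[30] read 'd'  n16⇒n17  → match P3@[28:30]
[31] read 'b'  n17⇒n7 (fail-walked)
[32] read 'a'  n7⇒n0 (fail-walked)
[33] read 'c'  n0⇒n5
[34] read 'b'  n5⇒n11
[35] read 'a'  n11⇒n12
[36] read 'b'  n12⇒n13
[37] read 'b'  n13⇒n14
[38] read 'b'  n14⇒n15  → match P2@[33:38]
[39] read 'b'  n15⇒n0 (fail-walked)
[40] read 'c'  n0⇒n5
[41] read 'b'  n5⇒n11
[42] read 'a'  n11⇒n12
[43] read 'b'  n12⇒n13
[44] read 'b'  n13⇒n14
[45] read 'b'  n14⇒n15  → match P2@[40:45]
[46] read 'd'  n15⇒n1 (fail-walked)
[47] read 'c'  n1⇒n2
[48] read 'c'  n2⇒n3
[49] read 'd'  n3⇒n4  → match P0@[46:49],P3@[47:49]
[50] read 'c'  n4⇒n2 (fail-walked)
[51] read 'd'  n2⇒n6 (fail-walked)
[52] read 'b'  n6⇒n7
[53] read 'b'  n7⇒n8

Result: [[3,0],[3,3],[11,2],[14,3],[20,1],[26,3],[30,3],[38,2],[45,2],[49,0],[49,3]]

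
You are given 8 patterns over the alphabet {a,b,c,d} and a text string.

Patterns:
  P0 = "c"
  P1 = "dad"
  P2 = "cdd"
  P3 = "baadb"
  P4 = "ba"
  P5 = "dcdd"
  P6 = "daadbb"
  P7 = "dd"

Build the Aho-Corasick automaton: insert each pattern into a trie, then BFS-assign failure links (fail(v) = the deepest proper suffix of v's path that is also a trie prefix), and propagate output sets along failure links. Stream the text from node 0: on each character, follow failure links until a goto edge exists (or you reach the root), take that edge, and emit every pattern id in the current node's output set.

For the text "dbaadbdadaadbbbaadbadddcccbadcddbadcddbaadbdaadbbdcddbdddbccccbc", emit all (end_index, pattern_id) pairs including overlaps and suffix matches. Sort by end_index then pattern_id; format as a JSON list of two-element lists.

Build automaton:
Trie (insert patterns):
  n0 'ε': b→7 c→1 d→2
  n1 'c': d→5  ←P0
  n2 'd': a→3 c→12 d→19
  n3 'da': a→15 d→4
  n4 'dad': ·  ←P1
  n5 'cd': d→6
  n6 'cdd': ·  ←P2
  n7 'b': a→8
  n8 'ba': a→9  ←P4
  n9 'baa': d→10
  n10 'baad': b→11
  n11 'baadb': ·  ←P3
  n12 'dc': d→13
  n13 'dcd': d→14
  n14 'dcdd': ·  ←P5
  n15 'daa': d→16
  n16 'daad': b→17
  n17 'daadb': b→18
  n18 'daadbb': ·  ←P6
  n19 'dd': ·  ←P7

Failure links (BFS by depth):
  n1('c'): parent n0 fail=0; on 'c' 0 → fail=0;  out {0}∪∅={0}
  n2('d'): parent n0 fail=0; on 'd' 0 → fail=0;  out ∅∪∅=∅
  n7('b'): parent n0 fail=0; on 'b' 0 → fail=0;  out ∅∪∅=∅
  n3('da'): parent n2 fail=0; on 'a' 0 → fail=0;  out ∅∪∅=∅
  n5('cd'): parent n1 fail=0; on 'd' 0 → fail=2;  out ∅∪∅=∅
  n8('ba'): parent n7 fail=0; on 'a' 0 → fail=0;  out {4}∪∅={4}
  n12('dc'): parent n2 fail=0; on 'c' 0 → fail=1;  out ∅∪{0}={0}
  n19('dd'): parent n2 fail=0; on 'd' 0 → fail=2;  out {7}∪∅={7}
  n4('dad'): parent n3 fail=0; on 'd' 0 → fail=2;  out {1}∪∅={1}
  n6('cdd'): parent n5 fail=2; on 'd' 2 → fail=19;  out {2}∪{7}={2,7}
  n9('baa'): parent n8 fail=0; on 'a' 0 → fail=0;  out ∅∪∅=∅
  n13('dcd'): parent n12 fail=1; on 'd' 1 → fail=5;  out ∅∪∅=∅
  n15('daa'): parent n3 fail=0; on 'a' 0 → fail=0;  out ∅∪∅=∅
  n10('baad'): parent n9 fail=0; on 'd' 0 → fail=2;  out ∅∪∅=∅
  n14('dcdd'): parent n13 fail=5; on 'd' 5 → fail=6;  out {5}∪{2,7}={2,5,7}
  n16('daad'): parent n15 fail=0; on 'd' 0 → fail=2;  out ∅∪∅=∅
  n11('baadb'): parent n10 fail=2; on 'b' 2→0 → fail=7;  out {3}∪∅={3}
  n17('daadb'): parent n16 fail=2; on 'b' 2→0 → fail=7;  out ∅∪∅=∅
  n18('daadbb'): parent n17 fail=7; on 'b' 7→0 → fail=7;  out {6}∪∅={6}

Run:
pos 0 'd': at 2
pos 1 'b': at 7 ·f
pos 2 'a': at 8  → match P4@[1:2]
pos 3 'a': at 9
pos 4 'd': at 10
pos 5 'b': at 11  → match P3@[1:5]
pos 6 'd': at 2 ·f
pos 7 'a': at 3
pos 8 'd': at 4  → match P1@[6:8]
pos 9 'a': at 3 ·f
pos 10 'a': at 15
pos 11 'd': at 16
pos 12 'b': at 17
pos 13 'b': at 18  → match P6@[8:13]
pos 14 'b': at 7 ·f
pos 15 'a': at 8  → match P4@[14:15]
pos 16 'a': at 9
pos 17 'd': at 10
pos 18 'b': at 11  → match P3@[14:18]
pos 19 'a': at 8 ·f  → match P4@[18:19]
pos 20 'd': at 2 ·f
pos 21 'd': at 19  → match P7@[20:21]
pos 22 'd': at 19 ·f  → match P7@[21:22]
pos 23 'c': at 12 ·f  → match P0@[23:23]
pos 24 'c': at 1 ·f  → match P0@[24:24]
pos 25 'c': at 1 ·f  → match P0@[25:25]
pos 26 'b': at 7 ·f
pos 27 'a': at 8  → match P4@[26:27]
pos 28 'd': at 2 ·f
pos 29 'c': at 12  → match P0@[29:29]
pos 30 'd': at 13
pos 31 'd': at 14  → match P2@[29:31],P5@[28:31],P7@[30:31]
pos 32 'b': at 7 ·f
pos 33 'a': at 8  → match P4@[32:33]
pos 34 'd': at 2 ·f
pos 35 'c': at 12  → match P0@[35:35]
pos 36 'd': at 13
pos 37 'd': at 14  → match P2@[35:37],P5@[34:37],P7@[36:37]
pos 38 'b': at 7 ·f
pos 39 'a': at 8  → match P4@[38:39]
pos 40 'a': at 9
pos 41 'd': at 10
pos 42 'b': at 11  → match P3@[38:42]
pos 43 'd': at 2 ·f
pos 44 'a': at 3
pos 45 'a': at 15
pos 46 'd': at 16
pos 47 'b': at 17
pos 48 'b': at 18  → match P6@[43:48]
pos 49 'd': at 2 ·f
pos 50 'c': at 12  → match P0@[50:50]
pos 51 'd': at 13
pos 52 'd': at 14  → match P2@[50:52],P5@[49:52],P7@[51:52]
pos 53 'b': at 7 ·f
pos 54 'd': at 2 ·f
pos 55 'd': at 19  → match P7@[54:55]
pos 56 'd': at 19 ·f  → match P7@[55:56]
pos 57 'b': at 7 ·f
pos 58 'c': at 1 ·f  → match P0@[58:58]
pos 59 'c': at 1 ·f  → match P0@[59:59]
pos 60 'c': at 1 ·f  → match P0@[60:60]
pos 61 'c': at 1 ·f  → match P0@[61:61]
pos 62 'b': at 7 ·f
pos 63 'c': at 1 ·f  → match P0@[63:63]

All matches (sorted): [[2,4],[5,3],[8,1],[13,6],[15,4],[18,3],[19,4],[21,7],[22,7],[23,0],[24,0],[25,0],[27,4],[29,0],[31,2],[31,5],[31,7],[33,4],[35,0],[37,2],[37,5],[37,7],[39,4],[42,3],[48,6],[50,0],[52,2],[52,5],[52,7],[55,7],[56,7],[58,0],[59,0],[60,0],[61,0],[63,0]]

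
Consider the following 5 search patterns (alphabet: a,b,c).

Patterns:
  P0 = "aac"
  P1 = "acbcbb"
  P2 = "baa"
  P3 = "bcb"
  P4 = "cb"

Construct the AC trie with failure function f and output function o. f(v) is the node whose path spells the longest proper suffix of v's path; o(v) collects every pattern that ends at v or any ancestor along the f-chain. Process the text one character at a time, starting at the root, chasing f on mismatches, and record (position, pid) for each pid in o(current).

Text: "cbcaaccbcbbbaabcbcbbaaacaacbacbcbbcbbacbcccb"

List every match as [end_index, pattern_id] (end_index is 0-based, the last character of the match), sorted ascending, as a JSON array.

Build:
Trie (insert patterns):
  0='ε' goto a→1 b→9 c→14
  1='a' goto a→2 c→4
  2='aa' goto c→3
  3='aac' goto ·  ←P0
  4='ac' goto b→5
  5='acb' goto c→6
  6='acbc' goto b→7
  7='acbcb' goto b→8
  8='acbcbb' goto ·  ←P1
  9='b' goto a→10 c→12
  10='ba' goto a→11
  11='baa' goto ·  ←P2
  12='bc' goto b→13
  13='bcb' goto ·  ←P3
  14='c' goto b→15
  15='cb' goto ·  ←P4

Failure links (BFS by depth):
  fail(1) 'a': from fail(0)=0 chase 'a': 0 ⇒ 0;  out=∅∪out(0)=∅
  fail(9) 'b': from fail(0)=0 chase 'b': 0 ⇒ 0;  out=∅∪out(0)=∅
  fail(14) 'c': from fail(0)=0 chase 'c': 0 ⇒ 0;  out=∅∪out(0)=∅
  fail(2) 'aa': from fail(1)=0 chase 'a': 0 ⇒ 1;  out=∅∪out(1)=∅
  fail(4) 'ac': from fail(1)=0 chase 'c': 0 ⇒ 14;  out=∅∪out(14)=∅
  fail(10) 'ba': from fail(9)=0 chase 'a': 0 ⇒ 1;  out=∅∪out(1)=∅
  fail(12) 'bc': from fail(9)=0 chase 'c': 0 ⇒ 14;  out=∅∪out(14)=∅
  fail(15) 'cb': from fail(14)=0 chase 'b': 0 ⇒ 9;  out={4}∪out(9)={4}
  fail(3) 'aac': from fail(2)=1 chase 'c': 1 ⇒ 4;  out={0}∪out(4)={0}
  fail(5) 'acb': from fail(4)=14 chase 'b': 14 ⇒ 15;  out=∅∪out(15)={4}
  fail(11) 'baa': from fail(10)=1 chase 'a': 1 ⇒ 2;  out={2}∪out(2)={2}
  fail(13) 'bcb': from fail(12)=14 chase 'b': 14 ⇒ 15;  out={3}∪out(15)={3,4}
  fail(6) 'acbc': from fail(5)=15 chase 'c': 15→9 ⇒ 12;  out=∅∪out(12)=∅
  fail(7) 'acbcb': from fail(6)=12 chase 'b': 12 ⇒ 13;  out=∅∪out(13)={3,4}
  fail(8) 'acbcbb': from fail(7)=13 chase 'b': 13→15→9→0 ⇒ 9;  out={1}∪out(9)={1}

Scan:
pos 0 'c': at 14
pos 1 'b': at 15  emit P4@[0:1]
pos 2 'c': at 12 (fail-walked)
pos 3 'a': at 1 (fail-walked)
pos 4 'a': at 2
pos 5 'c': at 3  emit P0@[3:5]
pos 6 'c': at 14 (fail-walked)
pos 7 'b': at 15  emit P4@[6:7]
pos 8 'c': at 12 (fail-walked)
pos 9 'b': at 13  emit P3@[7:9],P4@[8:9]
pos 10 'b': at 9 (fail-walked)
pos 11 'b': at 9 (fail-walked)
pos 12 'a': at 10
pos 13 'a': at 11  emit P2@[11:13]
pos 14 'b': at 9 (fail-walked)
pos 15 'c': at 12
pos 16 'b': at 13  emit P3@[14:16],P4@[15:16]
pos 17 'c': at 12 (fail-walked)
pos 18 'b': at 13  emit P3@[16:18],P4@[17:18]
pos 19 'b': at 9 (fail-walked)
pos 20 'a': at 10
pos 21 'a': at 11  emit P2@[19:21]
pos 22 'a': at 2 (fail-walked)
pos 23 'c': at 3  emit P0@[21:23]
pos 24 'a': at 1 (fail-walked)
pos 25 'a': at 2
pos 26 'c': at 3  emit P0@[24:26]
pos 27 'b': at 5 (fail-walked)  emit P4@[26:27]
pos 28 'a': at 10 (fail-walked)
pos 29 'c': at 4 (fail-walked)
pos 30 'b': at 5  emit P4@[29:30]
pos 31 'c': at 6
pos 32 'b': at 7  emit P3@[30:32],P4@[31:32]
pos 33 'b': at 8  emit P1@[28:33]
pos 34 'c': at 12 (fail-walked)
pos 35 'b': at 13  emit P3@[33:35],P4@[34:35]
pos 36 'b': at 9 (fail-walked)
pos 37 'a': at 10
pos 38 'c': at 4 (fail-walked)
pos 39 'b': at 5  emit P4@[38:39]
pos 40 'c': at 6
pos 41 'c': at 14 (fail-walked)
pos 42 'c': at 14 (fail-walked)
pos 43 'b': at 15  emit P4@[42:43]

Result: [[1,4],[5,0],[7,4],[9,3],[9,4],[13,2],[16,3],[16,4],[18,3],[18,4],[21,2],[23,0],[26,0],[27,4],[30,4],[32,3],[32,4],[33,1],[35,3],[35,4],[39,4],[43,4]]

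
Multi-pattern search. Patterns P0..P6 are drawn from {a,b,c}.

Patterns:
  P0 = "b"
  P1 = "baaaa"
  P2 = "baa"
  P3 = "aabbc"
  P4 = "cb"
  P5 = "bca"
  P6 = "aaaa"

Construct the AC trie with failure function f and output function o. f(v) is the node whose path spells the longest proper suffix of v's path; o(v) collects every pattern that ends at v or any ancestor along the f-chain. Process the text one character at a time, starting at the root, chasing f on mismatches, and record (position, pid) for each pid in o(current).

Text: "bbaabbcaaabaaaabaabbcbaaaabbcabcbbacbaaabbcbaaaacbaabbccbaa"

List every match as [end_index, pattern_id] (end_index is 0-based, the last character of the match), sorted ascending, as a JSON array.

Build:
Trie (insert patterns):
  0='ε' goto a→6 b→1 c→11
  1='b' goto a→2 c→13  ←P0
  2='ba' goto a→3
  3='baa' goto a→4  ←P2
  4='baaa' goto a→5
  5='baaaa' goto ·  ←P1
  6='a' goto a→7
  7='aa' goto a→15 b→8
  8='aab' goto b→9
  9='aabb' goto c→10
  10='aabbc' goto ·  ←P3
  11='c' goto b→12
  12='cb' goto ·  ←P4
  13='bc' goto a→14
  14='bca' goto ·  ←P5
  15='aaa' goto a→16
  16='aaaa' goto ·  ←P6

BFS fail/out derivation:
  n1('b'): parent n0 fail=0; on 'b' 0 → fail=0;  out {0}∪∅={0}
  n6('a'): parent n0 fail=0; on 'a' 0 → fail=0;  out ∅∪∅=∅
  n11('c'): parent n0 fail=0; on 'c' 0 → fail=0;  out ∅∪∅=∅
  n2('ba'): parent n1 fail=0; on 'a' 0 → fail=6;  out ∅∪∅=∅
  n7('aa'): parent n6 fail=0; on 'a' 0 → fail=6;  out ∅∪∅=∅
  n12('cb'): parent n11 fail=0; on 'b' 0 → fail=1;  out {4}∪{0}={0,4}
  n13('bc'): parent n1 fail=0; on 'c' 0 → fail=11;  out ∅∪∅=∅
  n3('baa'): parent n2 fail=6; on 'a' 6 → fail=7;  out {2}∪∅={2}
  n8('aab'): parent n7 fail=6; on 'b' 6→0 → fail=1;  out ∅∪{0}={0}
  n14('bca'): parent n13 fail=11; on 'a' 11→0 → fail=6;  out {5}∪∅={5}
  n15('aaa'): parent n7 fail=6; on 'a' 6 → fail=7;  out ∅∪∅=∅
  n4('baaa'): parent n3 fail=7; on 'a' 7 → fail=15;  out ∅∪∅=∅
  n9('aabb'): parent n8 fail=1; on 'b' 1→0 → fail=1;  out ∅∪{0}={0}
  n16('aaaa'): parent n15 fail=7; on 'a' 7 → fail=15;  out {6}∪∅={6}
  n5('baaaa'): parent n4 fail=15; on 'a' 15 → fail=16;  out {1}∪{6}={1,6}
  n10('aabbc'): parent n9 fail=1; on 'c' 1 → fail=13;  out {3}∪∅={3}

Run:
i=0 'b': node 0→1  → match P0@[0:0]
i=1 'b': node 1→1 (fail-walked)  → match P0@[1:1]
i=2 'a': node 1→2
i=3 'a': node 2→3  → match P2@[1:3]
i=4 'b': node 3→8 (fail-walked)  → match P0@[4:4]
i=5 'b': node 8→9  → match P0@[5:5]
i=6 'c': node 9→10  → match P3@[2:6]
i=7 'a': node 10→14 (fail-walked)  → match P5@[5:7]
i=8 'a': node 14→7 (fail-walked)
i=9 'a': node 7→15
i=10 'b': node 15→8 (fail-walked)  → match P0@[10:10]
i=11 'a': node 8→2 (fail-walked)
i=12 'a': node 2→3  → match P2@[10:12]
i=13 'a': node 3→4
i=14 'a': node 4→5  → match P1@[10:14],P6@[11:14]
i=15 'b': node 5→8 (fail-walked)  → match P0@[15:15]
i=16 'a': node 8→2 (fail-walked)
i=17 'a': node 2→3  → match P2@[15:17]
i=18 'b': node 3→8 (fail-walked)  → match P0@[18:18]
i=19 'b': node 8→9  → match P0@[19:19]
i=20 'c': node 9→10  → match P3@[16:20]
i=21 'b': node 10→12 (fail-walked)  → match P0@[21:21],P4@[20:21]
i=22 'a': node 12→2 (fail-walked)
i=23 'a': node 2→3  → match P2@[21:23]
i=24 'a': node 3→4
i=25 'a': node 4→5  → match P1@[21:25],P6@[22:25]
i=26 'b': node 5→8 (fail-walked)  → match P0@[26:26]
i=27 'b': node 8→9  → match P0@[27:27]
i=28 'c': node 9→10  → match P3@[24:28]
i=29 'a': node 10→14 (fail-walked)  → match P5@[27:29]
i=30 'b': node 14→1 (fail-walked)  → match P0@[30:30]
i=31 'c': node 1→13
i=32 'b': node 13→12 (fail-walked)  → match P0@[32:32],P4@[31:32]
i=33 'b': node 12→1 (fail-walked)  → match P0@[33:33]
i=34 'a': node 1→2
i=35 'c': node 2→11 (fail-walked)
i=36 'b': node 11→12  → match P0@[36:36],P4@[35:36]
i=37 'a': node 12→2 (fail-walked)
i=38 'a': node 2→3  → match P2@[36:38]
i=39 'a': node 3→4
i=40 'b': node 4→8 (fail-walked)  → match P0@[40:40]
i=41 'b': node 8→9  → match P0@[41:41]
i=42 'c': node 9→10  → match P3@[38:42]
i=43 'b': node 10→12 (fail-walked)  → match P0@[43:43],P4@[42:43]
i=44 'a': node 12→2 (fail-walked)
i=45 'a': node 2→3  → match P2@[43:45]
i=46 'a': node 3→4
i=47 'a': node 4→5  → match P1@[43:47],P6@[44:47]
i=48 'c': node 5→11 (fail-walked)
i=49 'b': node 11→12  → match P0@[49:49],P4@[48:49]
i=50 'a': node 12→2 (fail-walked)
i=51 'a': node 2→3  → match P2@[49:51]
i=52 'b': node 3→8 (fail-walked)  → match P0@[52:52]
i=53 'b': node 8→9  → match P0@[53:53]
i=54 'c': node 9→10  → match P3@[50:54]
i=55 'c': node 10→11 (fail-walked)
i=56 'b': node 11→12  → match P0@[56:56],P4@[55:56]
i=57 'a': node 12→2 (fail-walked)
i=58 'a': node 2→3  → match P2@[56:58]

All matches (sorted): [[0,0],[1,0],[3,2],[4,0],[5,0],[6,3],[7,5],[10,0],[12,2],[14,1],[14,6],[15,0],[17,2],[18,0],[19,0],[20,3],[21,0],[21,4],[23,2],[25,1],[25,6],[26,0],[27,0],[28,3],[29,5],[30,0],[32,0],[32,4],[33,0],[36,0],[36,4],[38,2],[40,0],[41,0],[42,3],[43,0],[43,4],[45,2],[47,1],[47,6],[49,0],[49,4],[51,2],[52,0],[53,0],[54,3],[56,0],[56,4],[58,2]]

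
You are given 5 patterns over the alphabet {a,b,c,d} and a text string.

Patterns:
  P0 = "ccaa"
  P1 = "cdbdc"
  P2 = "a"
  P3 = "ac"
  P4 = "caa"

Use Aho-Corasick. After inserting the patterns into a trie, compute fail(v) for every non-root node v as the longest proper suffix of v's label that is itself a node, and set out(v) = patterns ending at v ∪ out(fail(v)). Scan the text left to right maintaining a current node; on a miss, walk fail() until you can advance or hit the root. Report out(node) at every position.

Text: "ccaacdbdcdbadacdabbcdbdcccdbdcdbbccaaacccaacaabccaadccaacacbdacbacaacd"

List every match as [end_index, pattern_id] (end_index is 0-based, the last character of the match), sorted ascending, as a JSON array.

Build automaton:
Trie (insert patterns):
  n0 'ε': a→9 c→1
  n1 'c': a→11 c→2 d→5
  n2 'cc': a→3
  n3 'cca': a→4
  n4 'ccaa': ·  ←P0
  n5 'cd': b→6
  n6 'cdb': d→7
  n7 'cdbd': c→8
  n8 'cdbdc': ·  ←P1
  n9 'a': c→10  ←P2
  n10 'ac': ·  ←P3
  n11 'ca': a→12
  n12 'caa': ·  ←P4

BFS fail/out derivation:
  n1('c'): parent n0 fail=0; on 'c' 0 → fail=0;  out ∅∪∅=∅
  n9('a'): parent n0 fail=0; on 'a' 0 → fail=0;  out {2}∪∅={2}
  n2('cc'): parent n1 fail=0; on 'c' 0 → fail=1;  out ∅∪∅=∅
  n5('cd'): parent n1 fail=0; on 'd' 0 → fail=0;  out ∅∪∅=∅
  n10('ac'): parent n9 fail=0; on 'c' 0 → fail=1;  out {3}∪∅={3}
  n11('ca'): parent n1 fail=0; on 'a' 0 → fail=9;  out ∅∪{2}={2}
  n3('cca'): parent n2 fail=1; on 'a' 1 → fail=11;  out ∅∪{2}={2}
  n6('cdb'): parent n5 fail=0; on 'b' 0 → fail=0;  out ∅∪∅=∅
  n12('caa'): parent n11 fail=9; on 'a' 9→0 → fail=9;  out {4}∪{2}={2,4}
  n4('ccaa'): parent n3 fail=11; on 'a' 11 → fail=12;  out {0}∪{2,4}={0,2,4}
  n7('cdbd'): parent n6 fail=0; on 'd' 0 → fail=0;  out ∅∪∅=∅
  n8('cdbdc'): parent n7 fail=0; on 'c' 0 → fail=1;  out {1}∪∅={1}

Scan:
pos 0 'c': at 1
pos 1 'c': at 2
pos 2 'a': at 3  ** P2@[2:2]
pos 3 'a': at 4  ** P0@[0:3],P2@[3:3],P4@[1:3]
pos 4 'c': at 10 (fail-walked)  ** P3@[3:4]
pos 5 'd': at 5 (fail-walked)
pos 6 'b': at 6
pos 7 'd': at 7
pos 8 'c': at 8  ** P1@[4:8]
pos 9 'd': at 5 (fail-walked)
pos 10 'b': at 6
pos 11 'a': at 9 (fail-walked)  ** P2@[11:11]
pos 12 'd': at 0 (fail-walked)
pos 13 'a': at 9  ** P2@[13:13]
pos 14 'c': at 10  ** P3@[13:14]
pos 15 'd': at 5 (fail-walked)
pos 16 'a': at 9 (fail-walked)  ** P2@[16:16]
pos 17 'b': at 0 (fail-walked)
pos 18 'b': at 0
pos 19 'c': at 1
pos 20 'd': at 5
pos 21 'b': at 6
pos 22 'd': at 7
pos 23 'c': at 8  ** P1@[19:23]
pos 24 'c': at 2 (fail-walked)
pos 25 'c': at 2 (fail-walked)
pos 26 'd': at 5 (fail-walked)
pos 27 'b': at 6
pos 28 'd': at 7
pos 29 'c': at 8  ** P1@[25:29]
pos 30 'd': at 5 (fail-walked)
pos 31 'b': at 6
pos 32 'b': at 0 (fail-walked)
pos 33 'c': at 1
pos 34 'c': at 2
pos 35 'a': at 3  ** P2@[35:35]
pos 36 'a': at 4  ** P0@[33:36],P2@[36:36],P4@[34:36]
pos 37 'a': at 9 (fail-walked)  ** P2@[37:37]
pos 38 'c': at 10  ** P3@[37:38]
pos 39 'c': at 2 (fail-walked)
pos 40 'c': at 2 (fail-walked)
pos 41 'a': at 3  ** P2@[41:41]
pos 42 'a': at 4  ** P0@[39:42],P2@[42:42],P4@[40:42]
pos 43 'c': at 10 (fail-walked)  ** P3@[42:43]
pos 44 'a': at 11 (fail-walked)  ** P2@[44:44]
pos 45 'a': at 12  ** P2@[45:45],P4@[43:45]
pos 46 'b': at 0 (fail-walked)
pos 47 'c': at 1
pos 48 'c': at 2
pos 49 'a': at 3  ** P2@[49:49]
pos 50 'a': at 4  ** P0@[47:50],P2@[50:50],P4@[48:50]
pos 51 'd': at 0 (fail-walked)
pos 52 'c': at 1
pos 53 'c': at 2
pos 54 'a': at 3  ** P2@[54:54]
pos 55 'a': at 4  ** P0@[52:55],P2@[55:55],P4@[53:55]
pos 56 'c': at 10 (fail-walked)  ** P3@[55:56]
pos 57 'a': at 11 (fail-walked)  ** P2@[57:57]
pos 58 'c': at 10 (fail-walked)  ** P3@[57:58]
pos 59 'b': at 0 (fail-walked)
pos 60 'd': at 0
pos 61 'a': at 9  ** P2@[61:61]
pos 62 'c': at 10  ** P3@[61:62]
pos 63 'b': at 0 (fail-walked)
pos 64 'a': at 9  ** P2@[64:64]
pos 65 'c': at 10  ** P3@[64:65]
pos 66 'a': at 11 (fail-walked)  ** P2@[66:66]
pos 67 'a': at 12  ** P2@[67:67],P4@[65:67]
pos 68 'c': at 10 (fail-walked)  ** P3@[67:68]
pos 69 'd': at 5 (fail-walked)

All matches (sorted): [[2,2],[3,0],[3,2],[3,4],[4,3],[8,1],[11,2],[13,2],[14,3],[16,2],[23,1],[29,1],[35,2],[36,0],[36,2],[36,4],[37,2],[38,3],[41,2],[42,0],[42,2],[42,4],[43,3],[44,2],[45,2],[45,4],[49,2],[50,0],[50,2],[50,4],[54,2],[55,0],[55,2],[55,4],[56,3],[57,2],[58,3],[61,2],[62,3],[64,2],[65,3],[66,2],[67,2],[67,4],[68,3]]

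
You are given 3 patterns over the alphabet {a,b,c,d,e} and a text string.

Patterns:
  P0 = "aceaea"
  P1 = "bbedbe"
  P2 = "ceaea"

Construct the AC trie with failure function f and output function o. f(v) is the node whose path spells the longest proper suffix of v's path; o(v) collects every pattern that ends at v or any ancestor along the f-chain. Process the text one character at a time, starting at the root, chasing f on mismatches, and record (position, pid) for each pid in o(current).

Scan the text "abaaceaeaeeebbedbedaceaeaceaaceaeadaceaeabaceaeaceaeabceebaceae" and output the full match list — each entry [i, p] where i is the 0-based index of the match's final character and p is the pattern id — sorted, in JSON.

Build:
Trie (insert patterns):
  n0 'ε': a→1 b→7 c→13
  n1 'a': c→2
  n2 'ac': e→3
  n3 'ace': a→4
  n4 'acea': e→5
  n5 'aceae': a→6
  n6 'aceaea': ·  ←P0
  n7 'b': b→8
  n8 'bb': e→9
  n9 'bbe': d→10
  n10 'bbed': b→11
  n11 'bbedb': e→12
  n12 'bbedbe': ·  ←P1
  n13 'c': e→14
  n14 'ce': a→15
  n15 'cea': e→16
  n16 'ceae': a→17
  n17 'ceaea': ·  ←P2

BFS fail/out derivation:
  n1('a'): parent n0 fail=0; on 'a' 0 → fail=0;  out ∅∪∅=∅
  n7('b'): parent n0 fail=0; on 'b' 0 → fail=0;  out ∅∪∅=∅
  n13('c'): parent n0 fail=0; on 'c' 0 → fail=0;  out ∅∪∅=∅
  n2('ac'): parent n1 fail=0; on 'c' 0 → fail=13;  out ∅∪∅=∅
  n8('bb'): parent n7 fail=0; on 'b' 0 → fail=7;  out ∅∪∅=∅
  n14('ce'): parent n13 fail=0; on 'e' 0 → fail=0;  out ∅∪∅=∅
  n3('ace'): parent n2 fail=13; on 'e' 13 → fail=14;  out ∅∪∅=∅
  n9('bbe'): parent n8 fail=7; on 'e' 7→0 → fail=0;  out ∅∪∅=∅
  n15('cea'): parent n14 fail=0; on 'a' 0 → fail=1;  out ∅∪∅=∅
  n4('acea'): parent n3 fail=14; on 'a' 14 → fail=15;  out ∅∪∅=∅
  n10('bbed'): parent n9 fail=0; on 'd' 0 → fail=0;  out ∅∪∅=∅
  n16('ceae'): parent n15 fail=1; on 'e' 1→0 → fail=0;  out ∅∪∅=∅
  n5('aceae'): parent n4 fail=15; on 'e' 15 → fail=16;  out ∅∪∅=∅
  n11('bbedb'): parent n10 fail=0; on 'b' 0 → fail=7;  out ∅∪∅=∅
  n17('ceaea'): parent n16 fail=0; on 'a' 0 → fail=1;  out {2}∪∅={2}
  n6('aceaea'): parent n5 fail=16; on 'a' 16 → fail=17;  out {0}∪{2}={0,2}
  n12('bbedbe'): parent n11 fail=7; on 'e' 7→0 → fail=0;  out {1}∪∅={1}

Text stream:
i=0 'a': node 0→1
i=1 'b': node 1→7 (fail-walked)
i=2 'a': node 7→1 (fail-walked)
i=3 'a': node 1→1 (fail-walked)
i=4 'c': node 1→2
i=5 'e': node 2→3
i=6 'a': node 3→4
i=7 'e': node 4→5
i=8 'a': node 5→6  → match P0@[3:8],P2@[4:8]
i=9 'e': node 6→0 (fail-walked)
i=10 'e': node 0→0
i=11 'e': node 0→0
i=12 'b': node 0→7
i=13 'b': node 7→8
i=14 'e': node 8→9
i=15 'd': node 9→10
i=16 'b': node 10→11
i=17 'e': node 11→12  → match P1@[12:17]
i=18 'd': node 12→0 (fail-walked)
i=19 'a': node 0→1
i=20 'c': node 1→2
i=21 'e': node 2→3
i=22 'a': node 3→4
i=23 'e': node 4→5
i=24 'a': node 5→6  → match P0@[19:24],P2@[20:24]
i=25 'c': node 6→2 (fail-walked)
i=26 'e': node 2→3
i=27 'a': node 3→4
i=28 'a': node 4→1 (fail-walked)
i=29 'c': node 1→2
i=30 'e': node 2→3
i=31 'a': node 3→4
i=32 'e': node 4→5
i=33 'a': node 5→6  → match P0@[28:33],P2@[29:33]
i=34 'd': node 6→0 (fail-walked)
i=35 'a': node 0→1
i=36 'c': node 1→2
i=37 'e': node 2→3
i=38 'a': node 3→4
i=39 'e': node 4→5
i=40 'a': node 5→6  → match P0@[35:40],P2@[36:40]
i=41 'b': node 6→7 (fail-walked)
i=42 'a': node 7→1 (fail-walked)
i=43 'c': node 1→2
i=44 'e': node 2→3
i=45 'a': node 3→4
i=46 'e': node 4→5
i=47 'a': node 5→6  → match P0@[42:47],P2@[43:47]
i=48 'c': node 6→2 (fail-walked)
i=49 'e': node 2→3
i=50 'a': node 3→4
i=51 'e': node 4→5
i=52 'a': node 5→6  → match P0@[47:52],P2@[48:52]
i=53 'b': node 6→7 (fail-walked)
i=54 'c': node 7→13 (fail-walked)
i=55 'e': node 13→14
i=56 'e': node 14→0 (fail-walked)
i=57 'b': node 0→7
i=58 'a': node 7→1 (fail-walked)
i=59 'c': node 1→2
i=60 'e': node 2→3
i=61 'a': node 3→4
i=62 'e': node 4→5

All matches (sorted): [[8,0],[8,2],[17,1],[24,0],[24,2],[33,0],[33,2],[40,0],[40,2],[47,0],[47,2],[52,0],[52,2]]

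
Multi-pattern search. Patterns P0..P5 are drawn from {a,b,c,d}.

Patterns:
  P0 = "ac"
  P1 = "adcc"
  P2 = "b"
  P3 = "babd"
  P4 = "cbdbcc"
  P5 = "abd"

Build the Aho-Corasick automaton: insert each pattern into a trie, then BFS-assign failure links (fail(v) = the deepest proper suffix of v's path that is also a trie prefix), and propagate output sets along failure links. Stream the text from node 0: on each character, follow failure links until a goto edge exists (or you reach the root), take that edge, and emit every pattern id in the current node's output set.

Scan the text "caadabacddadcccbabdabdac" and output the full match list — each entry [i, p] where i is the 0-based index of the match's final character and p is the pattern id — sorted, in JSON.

Build:
Trie nodes:
  n0 'ε': a→1 b→6 c→10
  n1 'a': b→16 c→2 d→3
  n2 'ac': ·  ←P0
  n3 'ad': c→4
  n4 'adc': c→5
  n5 'adcc': ·  ←P1
  n6 'b': a→7  ←P2
  n7 'ba': b→8
  n8 'bab': d→9
  n9 'babd': ·  ←P3
  n10 'c': b→11
  n11 'cb': d→12
  n12 'cbd': b→13
  n13 'cbdb': c→14
  n14 'cbdbc': c→15
  n15 'cbdbcc': ·  ←P4
  n16 'ab': d→17
  n17 'abd': ·  ←P5

BFS fail/out derivation:
  n1('a'): parent n0 fail=0; on 'a' 0 → fail=0;  out ∅∪∅=∅
  n6('b'): parent n0 fail=0; on 'b' 0 → fail=0;  out {2}∪∅={2}
  n10('c'): parent n0 fail=0; on 'c' 0 → fail=0;  out ∅∪∅=∅
  n2('ac'): parent n1 fail=0; on 'c' 0 → fail=10;  out {0}∪∅={0}
  n3('ad'): parent n1 fail=0; on 'd' 0 → fail=0;  out ∅∪∅=∅
  n7('ba'): parent n6 fail=0; on 'a' 0 → fail=1;  out ∅∪∅=∅
  n11('cb'): parent n10 fail=0; on 'b' 0 → fail=6;  out ∅∪{2}={2}
  n16('ab'): parent n1 fail=0; on 'b' 0 → fail=6;  out ∅∪{2}={2}
  n4('adc'): parent n3 fail=0; on 'c' 0 → fail=10;  out ∅∪∅=∅
  n8('bab'): parent n7 fail=1; on 'b' 1 → fail=16;  out ∅∪{2}={2}
  n12('cbd'): parent n11 fail=6; on 'd' 6→0 → fail=0;  out ∅∪∅=∅
  n17('abd'): parent n16 fail=6; on 'd' 6→0 → fail=0;  out {5}∪∅={5}
  n5('adcc'): parent n4 fail=10; on 'c' 10→0 → fail=10;  out {1}∪∅={1}
  n9('babd'): parent n8 fail=16; on 'd' 16 → fail=17;  out {3}∪{5}={3,5}
  n13('cbdb'): parent n12 fail=0; on 'b' 0 → fail=6;  out ∅∪{2}={2}
  n14('cbdbc'): parent n13 fail=6; on 'c' 6→0 → fail=10;  out ∅∪∅=∅
  n15('cbdbcc'): parent n14 fail=10; on 'c' 10→0 → fail=10;  out {4}∪∅={4}

Scan:
[0] read 'c'  n0⇒n10
[1] read 'a'  n10⇒n1 (fail-walked)
[2] read 'a'  n1⇒n1 (fail-walked)
[3] read 'd'  n1⇒n3
[4] read 'a'  n3⇒n1 (fail-walked)
[5] read 'b'  n1⇒n16  emit P2@[5:5]
[6] read 'a'  n16⇒n7 (fail-walked)
[7] read 'c'  n7⇒n2 (fail-walked)  emit P0@[6:7]
[8] read 'd'  n2⇒n0 (fail-walked)
[9] read 'd'  n0⇒n0
[10] read 'a'  n0⇒n1
[11] read 'd'  n1⇒n3
[12] read 'c'  n3⇒n4
[13] read 'c'  n4⇒n5  emit P1@[10:13]
[14] read 'c'  n5⇒n10 (fail-walked)
[15] read 'b'  n10⇒n11  emit P2@[15:15]
[16] read 'a'  n11⇒n7 (fail-walked)
[17] read 'b'  n7⇒n8  emit P2@[17:17]
[18] read 'd'  n8⇒n9  emit P3@[15:18],P5@[16:18]
[19] read 'a'  n9⇒n1 (fail-walked)
[20] read 'b'  n1⇒n16  emit P2@[20:20]
[21] read 'd'  n16⇒n17  emit P5@[19:21]
[22] read 'a'  n17⇒n1 (fail-walked)
[23] read 'c'  n1⇒n2  emit P0@[22:23]

All matches (sorted): [[5,2],[7,0],[13,1],[15,2],[17,2],[18,3],[18,5],[20,2],[21,5],[23,0]]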